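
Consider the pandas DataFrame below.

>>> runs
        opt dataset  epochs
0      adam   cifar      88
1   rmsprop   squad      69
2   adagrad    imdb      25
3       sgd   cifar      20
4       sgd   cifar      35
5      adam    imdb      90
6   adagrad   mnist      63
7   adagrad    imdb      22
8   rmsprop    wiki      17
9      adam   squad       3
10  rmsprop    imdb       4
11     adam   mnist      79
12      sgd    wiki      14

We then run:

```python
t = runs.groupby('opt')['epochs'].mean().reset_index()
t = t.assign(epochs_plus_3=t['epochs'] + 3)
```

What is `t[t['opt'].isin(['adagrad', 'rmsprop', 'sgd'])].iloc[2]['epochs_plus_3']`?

group by opt, mean of epochs:
opt
adagrad    36.666667
adam       65.000000
rmsprop    30.000000
sgd        23.000000
Name: epochs, dtype: float64
reset_index():
       opt     epochs
0  adagrad  36.666667
1     adam  65.000000
2  rmsprop  30.000000
3      sgd  23.000000
add column epochs_plus_3 = t['epochs'] + 3:
       opt     epochs  epochs_plus_3
0  adagrad  36.666667      39.666667
1     adam  65.000000      68.000000
2  rmsprop  30.000000      33.000000
3      sgd  23.000000      26.000000
filter rows where opt in ['adagrad', 'rmsprop', 'sgd']:
       opt     epochs  epochs_plus_3
0  adagrad  36.666667      39.666667
2  rmsprop  30.000000      33.000000
3      sgd  23.000000      26.000000
value at position 2, column 'epochs_plus_3' → 26.0

26.0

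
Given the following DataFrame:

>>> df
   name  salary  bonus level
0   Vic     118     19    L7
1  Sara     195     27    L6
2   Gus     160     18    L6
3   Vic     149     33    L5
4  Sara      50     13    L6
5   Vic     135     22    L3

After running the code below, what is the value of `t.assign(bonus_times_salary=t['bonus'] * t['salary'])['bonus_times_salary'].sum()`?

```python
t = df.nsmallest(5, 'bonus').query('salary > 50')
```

take 5 rows with smallest bonus:
   name  salary  bonus level
4  Sara      50     13    L6
2   Gus     160     18    L6
0   Vic     118     19    L7
5   Vic     135     22    L3
1  Sara     195     27    L6
filter rows where salary > 50:
   name  salary  bonus level
2   Gus     160     18    L6
0   Vic     118     19    L7
5   Vic     135     22    L3
1  Sara     195     27    L6
add column bonus_times_salary = t['bonus'] * t['salary']:
   name  salary  bonus level  bonus_times_salary
2   Gus     160     18    L6                2880
0   Vic     118     19    L7                2242
5   Vic     135     22    L3                2970
1  Sara     195     27    L6                5265
Finally, sum of column 'bonus_times_salary' = 13357.

13357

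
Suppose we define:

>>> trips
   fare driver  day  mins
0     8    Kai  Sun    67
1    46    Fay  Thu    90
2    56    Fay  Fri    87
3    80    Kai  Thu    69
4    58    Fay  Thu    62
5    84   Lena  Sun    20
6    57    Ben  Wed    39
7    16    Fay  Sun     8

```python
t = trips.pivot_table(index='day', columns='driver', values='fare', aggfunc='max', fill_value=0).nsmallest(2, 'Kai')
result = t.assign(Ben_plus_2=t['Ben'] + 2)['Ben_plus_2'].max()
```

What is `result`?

59

pivot: rows=day, cols=driver, max(fare):
driver  Ben  Fay  Kai  Lena
day                        
Fri       0   56    0     0
Sun       0   16    8    84
Thu       0   58   80     0
Wed      57    0    0     0
take 2 rows with smallest Kai:
driver  Ben  Fay  Kai  Lena
day                        
Fri       0   56    0     0
Wed      57    0    0     0
add column Ben_plus_2 = t['Ben'] + 2:
driver  Ben  Fay  Kai  Lena  Ben_plus_2
day                                    
Fri       0   56    0     0           2
Wed      57    0    0     0          59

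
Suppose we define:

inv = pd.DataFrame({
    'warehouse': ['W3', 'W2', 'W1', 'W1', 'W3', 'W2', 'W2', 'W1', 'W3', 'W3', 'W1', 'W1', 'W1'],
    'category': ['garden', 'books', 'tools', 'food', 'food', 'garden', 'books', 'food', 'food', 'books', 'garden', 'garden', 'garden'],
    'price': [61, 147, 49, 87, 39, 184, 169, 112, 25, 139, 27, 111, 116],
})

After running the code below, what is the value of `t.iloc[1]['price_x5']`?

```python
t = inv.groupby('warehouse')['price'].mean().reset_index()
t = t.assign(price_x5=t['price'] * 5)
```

833.333333333

group by warehouse, mean of price:
warehouse
W1     83.666667
W2    166.666667
W3     66.000000
Name: price, dtype: float64
reset_index():
  warehouse       price
0        W1   83.666667
1        W2  166.666667
2        W3   66.000000
add column price_x5 = t['price'] * 5:
  warehouse       price    price_x5
0        W1   83.666667  418.333333
1        W2  166.666667  833.333333
2        W3   66.000000  330.000000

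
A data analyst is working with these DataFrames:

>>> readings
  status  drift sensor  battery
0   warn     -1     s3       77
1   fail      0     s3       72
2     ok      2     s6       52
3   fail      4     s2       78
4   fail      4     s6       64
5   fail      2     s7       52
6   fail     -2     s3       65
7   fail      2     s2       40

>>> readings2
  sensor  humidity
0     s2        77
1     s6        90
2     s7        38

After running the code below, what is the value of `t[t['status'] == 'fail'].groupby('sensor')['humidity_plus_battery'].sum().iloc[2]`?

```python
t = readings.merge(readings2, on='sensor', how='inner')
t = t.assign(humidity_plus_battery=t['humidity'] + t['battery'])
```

90

merge on 'sensor' (how='inner') → 5 rows:
  status  drift sensor  battery  humidity
0     ok      2     s6       52        90
1   fail      4     s2       78        77
2   fail      4     s6       64        90
3   fail      2     s7       52        38
4   fail      2     s2       40        77
add column humidity_plus_battery = t['humidity'] + t['battery']:
  status  drift sensor  battery  humidity  humidity_plus_battery
0     ok      2     s6       52        90                    142
1   fail      4     s2       78        77                    155
2   fail      4     s6       64        90                    154
3   fail      2     s7       52        38                     90
4   fail      2     s2       40        77                    117
filter rows where status == 'fail':
  status  drift sensor  battery  humidity  humidity_plus_battery
1   fail      4     s2       78        77                    155
2   fail      4     s6       64        90                    154
3   fail      2     s7       52        38                     90
4   fail      2     s2       40        77                    117
group by sensor, sum of humidity_plus_battery:
sensor
s2    272
s6    154
s7     90
Name: humidity_plus_battery, dtype: int64
Finally, value at position 2 = 90.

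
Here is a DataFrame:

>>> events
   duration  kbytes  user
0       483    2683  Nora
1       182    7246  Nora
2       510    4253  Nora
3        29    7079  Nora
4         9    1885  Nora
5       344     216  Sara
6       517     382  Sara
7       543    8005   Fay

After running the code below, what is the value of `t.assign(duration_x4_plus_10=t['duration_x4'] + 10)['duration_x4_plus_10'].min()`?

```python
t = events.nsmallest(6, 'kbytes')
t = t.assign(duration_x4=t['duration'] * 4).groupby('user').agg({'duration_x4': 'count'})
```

12

take 6 rows with smallest kbytes:
   duration  kbytes  user
5       344     216  Sara
6       517     382  Sara
4         9    1885  Nora
0       483    2683  Nora
2       510    4253  Nora
3        29    7079  Nora
add column duration_x4 = t['duration'] * 4:
   duration  kbytes  user  duration_x4
5       344     216  Sara         1376
6       517     382  Sara         2068
4         9    1885  Nora           36
0       483    2683  Nora         1932
2       510    4253  Nora         2040
3        29    7079  Nora          116
group by user, count of duration_x4:
      duration_x4
user             
Nora            4
Sara            2
add column duration_x4_plus_10 = t['duration_x4'] + 10:
      duration_x4  duration_x4_plus_10
user                                  
Nora            4                   14
Sara            2                   12
The min of column 'duration_x4_plus_10' is 12.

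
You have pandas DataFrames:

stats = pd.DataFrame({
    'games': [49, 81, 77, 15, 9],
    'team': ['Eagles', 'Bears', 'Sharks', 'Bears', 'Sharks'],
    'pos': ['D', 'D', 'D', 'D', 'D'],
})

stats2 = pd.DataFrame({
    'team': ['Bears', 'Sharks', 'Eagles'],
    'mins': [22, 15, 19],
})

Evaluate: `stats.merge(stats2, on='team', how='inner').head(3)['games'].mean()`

merge on 'team' (how='inner') → 5 rows:
   games    team pos  mins
0     49  Eagles   D    19
1     81   Bears   D    22
2     77  Sharks   D    15
3     15   Bears   D    22
4      9  Sharks   D    15
take first 3 rows:
   games    team pos  mins
0     49  Eagles   D    19
1     81   Bears   D    22
2     77  Sharks   D    15
So mean() = 69.0.

69.0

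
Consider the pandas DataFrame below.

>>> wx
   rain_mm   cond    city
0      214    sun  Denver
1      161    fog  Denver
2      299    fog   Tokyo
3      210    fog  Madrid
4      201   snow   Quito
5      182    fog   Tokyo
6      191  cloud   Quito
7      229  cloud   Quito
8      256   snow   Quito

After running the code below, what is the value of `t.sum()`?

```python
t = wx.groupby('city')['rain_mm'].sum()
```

1943

group by city, sum of rain_mm:
city
Denver    375
Madrid    210
Quito     877
Tokyo     481
Name: rain_mm, dtype: int64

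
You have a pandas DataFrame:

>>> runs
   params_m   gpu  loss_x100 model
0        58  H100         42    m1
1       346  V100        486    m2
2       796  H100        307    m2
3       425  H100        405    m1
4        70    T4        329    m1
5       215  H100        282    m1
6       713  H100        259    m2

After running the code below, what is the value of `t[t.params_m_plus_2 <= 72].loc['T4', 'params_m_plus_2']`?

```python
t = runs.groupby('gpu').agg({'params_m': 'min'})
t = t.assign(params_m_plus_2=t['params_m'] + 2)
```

72

group by gpu, min of params_m:
      params_m
gpu           
H100        58
T4          70
V100       346
add column params_m_plus_2 = t['params_m'] + 2:
      params_m  params_m_plus_2
gpu                            
H100        58               60
T4          70               72
V100       346              348
filter rows where params_m_plus_2 <= 72:
      params_m  params_m_plus_2
gpu                            
H100        58               60
T4          70               72
So loc['T4', 'params_m_plus_2'] = 72.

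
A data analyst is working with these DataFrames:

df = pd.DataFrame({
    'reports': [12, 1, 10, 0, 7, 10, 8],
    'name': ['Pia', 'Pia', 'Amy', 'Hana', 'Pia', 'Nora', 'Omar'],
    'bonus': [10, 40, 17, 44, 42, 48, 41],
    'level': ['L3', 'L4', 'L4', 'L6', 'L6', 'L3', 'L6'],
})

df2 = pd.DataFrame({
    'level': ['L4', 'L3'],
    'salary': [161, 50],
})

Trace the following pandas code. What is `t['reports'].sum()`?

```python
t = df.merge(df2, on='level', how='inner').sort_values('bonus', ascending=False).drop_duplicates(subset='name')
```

21

merge on 'level' (how='inner') → 4 rows:
   reports  name  bonus level  salary
0       12   Pia     10    L3      50
1        1   Pia     40    L4     161
2       10   Amy     17    L4     161
3       10  Nora     48    L3      50
sort by bonus descending:
   reports  name  bonus level  salary
3       10  Nora     48    L3      50
1        1   Pia     40    L4     161
2       10   Amy     17    L4     161
0       12   Pia     10    L3      50
drop duplicate name (keep=first):
   reports  name  bonus level  salary
3       10  Nora     48    L3      50
1        1   Pia     40    L4     161
2       10   Amy     17    L4     161
So sum() = 21.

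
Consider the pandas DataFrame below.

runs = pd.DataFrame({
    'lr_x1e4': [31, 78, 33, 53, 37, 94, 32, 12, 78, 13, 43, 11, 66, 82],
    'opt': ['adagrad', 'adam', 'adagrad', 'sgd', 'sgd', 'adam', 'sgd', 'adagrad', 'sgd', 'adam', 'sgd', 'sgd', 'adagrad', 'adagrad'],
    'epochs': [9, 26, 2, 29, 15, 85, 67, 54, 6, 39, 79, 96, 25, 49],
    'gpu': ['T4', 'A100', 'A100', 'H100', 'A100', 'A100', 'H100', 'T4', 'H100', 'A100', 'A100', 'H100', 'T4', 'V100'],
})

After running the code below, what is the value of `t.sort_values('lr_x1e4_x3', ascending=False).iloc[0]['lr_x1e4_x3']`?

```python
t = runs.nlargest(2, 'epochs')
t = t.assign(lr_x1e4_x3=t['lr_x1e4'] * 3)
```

282

take 2 rows with largest epochs:
    lr_x1e4   opt  epochs   gpu
11       11   sgd      96  H100
5        94  adam      85  A100
add column lr_x1e4_x3 = t['lr_x1e4'] * 3:
    lr_x1e4   opt  epochs   gpu  lr_x1e4_x3
11       11   sgd      96  H100          33
5        94  adam      85  A100         282
sort by lr_x1e4_x3 descending:
    lr_x1e4   opt  epochs   gpu  lr_x1e4_x3
5        94  adam      85  A100         282
11       11   sgd      96  H100          33
Finally, value at position 0, column 'lr_x1e4_x3' = 282.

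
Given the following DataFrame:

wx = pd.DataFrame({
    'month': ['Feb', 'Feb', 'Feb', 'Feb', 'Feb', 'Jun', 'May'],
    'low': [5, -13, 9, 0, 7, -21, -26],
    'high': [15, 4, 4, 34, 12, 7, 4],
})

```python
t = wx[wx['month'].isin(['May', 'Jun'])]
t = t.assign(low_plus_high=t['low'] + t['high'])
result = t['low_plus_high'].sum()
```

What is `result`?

-36

filter rows where month in ['May', 'Jun']:
  month  low  high
5   Jun  -21     7
6   May  -26     4
add column low_plus_high = t['low'] + t['high']:
  month  low  high  low_plus_high
5   Jun  -21     7            -14
6   May  -26     4            -22
So sum() = -36.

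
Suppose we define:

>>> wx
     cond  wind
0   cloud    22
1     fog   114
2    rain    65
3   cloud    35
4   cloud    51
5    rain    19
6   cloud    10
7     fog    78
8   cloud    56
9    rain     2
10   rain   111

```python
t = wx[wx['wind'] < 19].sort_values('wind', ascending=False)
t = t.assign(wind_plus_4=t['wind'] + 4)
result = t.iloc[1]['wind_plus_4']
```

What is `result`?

6

filter rows where wind < 19:
    cond  wind
6  cloud    10
9   rain     2
sort by wind descending:
    cond  wind
6  cloud    10
9   rain     2
add column wind_plus_4 = t['wind'] + 4:
    cond  wind  wind_plus_4
6  cloud    10           14
9   rain     2            6
So iloc[1]['wind_plus_4'] = 6.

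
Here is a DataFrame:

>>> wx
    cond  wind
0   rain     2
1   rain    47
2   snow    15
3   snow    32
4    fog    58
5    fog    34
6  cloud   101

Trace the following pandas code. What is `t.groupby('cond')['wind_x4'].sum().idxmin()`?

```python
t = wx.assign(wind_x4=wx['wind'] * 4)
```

snow

add column wind_x4 = wx['wind'] * 4:
    cond  wind  wind_x4
0   rain     2        8
1   rain    47      188
2   snow    15       60
3   snow    32      128
4    fog    58      232
5    fog    34      136
6  cloud   101      404
group by cond, sum of wind_x4:
cond
cloud    404
fog      368
rain     196
snow     188
Name: wind_x4, dtype: int64
So idxmin() = snow.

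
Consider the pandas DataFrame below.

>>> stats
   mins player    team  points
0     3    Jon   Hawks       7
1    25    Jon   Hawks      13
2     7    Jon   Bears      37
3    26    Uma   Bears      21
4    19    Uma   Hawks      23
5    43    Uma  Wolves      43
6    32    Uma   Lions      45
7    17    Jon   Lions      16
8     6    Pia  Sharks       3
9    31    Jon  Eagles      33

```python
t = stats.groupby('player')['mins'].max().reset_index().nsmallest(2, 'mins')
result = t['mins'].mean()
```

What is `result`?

group by player, max of mins:
player
Jon    31
Pia     6
Uma    43
Name: mins, dtype: int64
reset_index():
  player  mins
0    Jon    31
1    Pia     6
2    Uma    43
take 2 rows with smallest mins:
  player  mins
1    Pia     6
0    Jon    31
Taking the mean of column 'mins' gives 18.5.

18.5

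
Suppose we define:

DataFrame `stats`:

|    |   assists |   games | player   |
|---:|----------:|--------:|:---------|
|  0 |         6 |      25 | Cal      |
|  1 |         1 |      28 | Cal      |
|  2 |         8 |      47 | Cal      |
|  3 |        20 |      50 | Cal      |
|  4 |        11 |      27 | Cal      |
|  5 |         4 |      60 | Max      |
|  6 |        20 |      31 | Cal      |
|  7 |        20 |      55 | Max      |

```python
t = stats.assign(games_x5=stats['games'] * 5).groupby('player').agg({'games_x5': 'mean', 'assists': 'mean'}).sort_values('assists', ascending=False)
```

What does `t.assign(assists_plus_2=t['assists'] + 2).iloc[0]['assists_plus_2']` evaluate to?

add column games_x5 = stats['games'] * 5:
   assists  games player  games_x5
0        6     25    Cal       125
1        1     28    Cal       140
2        8     47    Cal       235
3       20     50    Cal       250
4       11     27    Cal       135
5        4     60    Max       300
6       20     31    Cal       155
7       20     55    Max       275
group by player: mean(games_x5), mean(assists):
          games_x5  assists
player                     
Cal     173.333333     11.0
Max     287.500000     12.0
sort by assists descending:
          games_x5  assists
player                     
Max     287.500000     12.0
Cal     173.333333     11.0
add column assists_plus_2 = t['assists'] + 2:
          games_x5  assists  assists_plus_2
player                                     
Max     287.500000     12.0            14.0
Cal     173.333333     11.0            13.0
Hence 14.0.

14.0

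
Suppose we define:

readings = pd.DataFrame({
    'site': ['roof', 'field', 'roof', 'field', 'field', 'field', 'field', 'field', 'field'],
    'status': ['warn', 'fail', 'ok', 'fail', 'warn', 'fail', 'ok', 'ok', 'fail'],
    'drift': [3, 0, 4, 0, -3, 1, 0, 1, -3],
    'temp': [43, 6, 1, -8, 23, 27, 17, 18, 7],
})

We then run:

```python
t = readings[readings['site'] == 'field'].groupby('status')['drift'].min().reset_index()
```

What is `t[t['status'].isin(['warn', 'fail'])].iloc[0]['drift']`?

-3

filter rows where site == 'field':
    site status  drift  temp
1  field   fail      0     6
3  field   fail      0    -8
4  field   warn     -3    23
5  field   fail      1    27
6  field     ok      0    17
7  field     ok      1    18
8  field   fail     -3     7
group by status, min of drift:
status
fail   -3
ok      0
warn   -3
Name: drift, dtype: int64
reset_index():
  status  drift
0   fail     -3
1     ok      0
2   warn     -3
filter rows where status in ['warn', 'fail']:
  status  drift
0   fail     -3
2   warn     -3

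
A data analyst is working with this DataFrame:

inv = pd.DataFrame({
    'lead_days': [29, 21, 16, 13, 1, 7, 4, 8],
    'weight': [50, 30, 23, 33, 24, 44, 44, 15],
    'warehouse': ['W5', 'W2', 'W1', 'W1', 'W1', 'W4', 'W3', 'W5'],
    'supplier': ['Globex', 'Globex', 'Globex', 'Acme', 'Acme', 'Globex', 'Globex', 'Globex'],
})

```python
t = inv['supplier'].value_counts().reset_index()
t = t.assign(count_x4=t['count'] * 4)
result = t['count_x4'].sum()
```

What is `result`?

value_counts of supplier:
supplier
Globex    6
Acme      2
Name: count, dtype: int64
reset_index():
  supplier  count
0   Globex      6
1     Acme      2
add column count_x4 = t['count'] * 4:
  supplier  count  count_x4
0   Globex      6        24
1     Acme      2         8
Finally, sum of column 'count_x4' = 32.

32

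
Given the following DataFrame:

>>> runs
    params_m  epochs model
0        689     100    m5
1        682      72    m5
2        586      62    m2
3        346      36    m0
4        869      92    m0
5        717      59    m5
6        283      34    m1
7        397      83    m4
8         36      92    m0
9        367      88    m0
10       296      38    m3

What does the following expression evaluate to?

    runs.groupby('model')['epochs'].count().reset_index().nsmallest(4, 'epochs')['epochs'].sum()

4

group by model, count of epochs:
model
m0    4
m1    1
m2    1
m3    1
m4    1
m5    3
Name: epochs, dtype: int64
reset_index():
  model  epochs
0    m0       4
1    m1       1
2    m2       1
3    m3       1
4    m4       1
5    m5       3
take 4 rows with smallest epochs:
  model  epochs
1    m1       1
2    m2       1
3    m3       1
4    m4       1
Finally, sum of column 'epochs' = 4.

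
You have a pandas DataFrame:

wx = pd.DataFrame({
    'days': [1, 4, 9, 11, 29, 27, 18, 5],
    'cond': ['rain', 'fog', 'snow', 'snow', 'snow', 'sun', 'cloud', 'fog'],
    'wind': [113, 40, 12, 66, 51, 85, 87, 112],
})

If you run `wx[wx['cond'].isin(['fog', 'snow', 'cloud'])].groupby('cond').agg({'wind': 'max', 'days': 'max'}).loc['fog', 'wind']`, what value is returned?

filter rows where cond in ['fog', 'snow', 'cloud']:
   days   cond  wind
1     4    fog    40
2     9   snow    12
3    11   snow    66
4    29   snow    51
6    18  cloud    87
7     5    fog   112
group by cond: max(wind), max(days):
       wind  days
cond             
cloud    87    18
fog     112     5
snow     66    29

112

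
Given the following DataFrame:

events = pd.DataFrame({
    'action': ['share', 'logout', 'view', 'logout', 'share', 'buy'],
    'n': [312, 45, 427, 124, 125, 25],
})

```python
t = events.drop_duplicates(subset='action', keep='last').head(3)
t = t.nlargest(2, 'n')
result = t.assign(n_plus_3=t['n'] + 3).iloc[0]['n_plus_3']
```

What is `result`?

drop duplicate action (keep=last):
   action    n
2    view  427
3  logout  124
4   share  125
5     buy   25
take first 3 rows:
   action    n
2    view  427
3  logout  124
4   share  125
take 2 rows with largest n:
  action    n
2   view  427
4  share  125
add column n_plus_3 = t['n'] + 3:
  action    n  n_plus_3
2   view  427       430
4  share  125       128
Hence 430.

430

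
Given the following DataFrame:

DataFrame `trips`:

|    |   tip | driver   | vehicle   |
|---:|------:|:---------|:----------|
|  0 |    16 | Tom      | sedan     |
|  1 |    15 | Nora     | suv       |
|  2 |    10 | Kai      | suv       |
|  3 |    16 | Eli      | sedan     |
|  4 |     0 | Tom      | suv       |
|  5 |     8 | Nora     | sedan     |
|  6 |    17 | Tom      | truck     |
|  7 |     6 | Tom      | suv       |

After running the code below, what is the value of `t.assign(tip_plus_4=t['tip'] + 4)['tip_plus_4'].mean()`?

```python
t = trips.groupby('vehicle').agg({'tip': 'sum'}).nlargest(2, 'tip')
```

39.5

group by vehicle, sum of tip:
         tip
vehicle     
sedan     40
suv       31
truck     17
take 2 rows with largest tip:
         tip
vehicle     
sedan     40
suv       31
add column tip_plus_4 = t['tip'] + 4:
         tip  tip_plus_4
vehicle                 
sedan     40          44
suv       31          35
The mean of column 'tip_plus_4' is 39.5.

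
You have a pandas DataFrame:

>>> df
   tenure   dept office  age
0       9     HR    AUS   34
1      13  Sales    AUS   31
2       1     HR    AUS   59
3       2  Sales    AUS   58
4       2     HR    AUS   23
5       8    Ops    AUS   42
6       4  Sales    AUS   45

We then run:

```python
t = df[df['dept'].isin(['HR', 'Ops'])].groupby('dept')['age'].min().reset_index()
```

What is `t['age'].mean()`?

32.5

filter rows where dept in ['HR', 'Ops']:
   tenure dept office  age
0       9   HR    AUS   34
2       1   HR    AUS   59
4       2   HR    AUS   23
5       8  Ops    AUS   42
group by dept, min of age:
dept
HR     23
Ops    42
Name: age, dtype: int64
reset_index():
  dept  age
0   HR   23
1  Ops   42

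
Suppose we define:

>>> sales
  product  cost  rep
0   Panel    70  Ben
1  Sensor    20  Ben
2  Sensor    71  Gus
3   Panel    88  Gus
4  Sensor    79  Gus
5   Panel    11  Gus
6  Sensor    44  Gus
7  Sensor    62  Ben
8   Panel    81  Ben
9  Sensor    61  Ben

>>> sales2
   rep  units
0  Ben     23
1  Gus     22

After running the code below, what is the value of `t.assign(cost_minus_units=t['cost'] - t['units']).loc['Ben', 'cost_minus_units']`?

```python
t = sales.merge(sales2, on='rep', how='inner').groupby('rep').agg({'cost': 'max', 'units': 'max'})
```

merge on 'rep' (how='inner') → 10 rows:
  product  cost  rep  units
0   Panel    70  Ben     23
1  Sensor    20  Ben     23
2  Sensor    71  Gus     22
3   Panel    88  Gus     22
4  Sensor    79  Gus     22
5   Panel    11  Gus     22
6  Sensor    44  Gus     22
7  Sensor    62  Ben     23
8   Panel    81  Ben     23
9  Sensor    61  Ben     23
group by rep: max(cost), max(units):
     cost  units
rep             
Ben    81     23
Gus    88     22
add column cost_minus_units = t['cost'] - t['units']:
     cost  units  cost_minus_units
rep                               
Ben    81     23                58
Gus    88     22                66
Reading off the value at row 'Ben', column 'cost_minus_units', we get 58.

58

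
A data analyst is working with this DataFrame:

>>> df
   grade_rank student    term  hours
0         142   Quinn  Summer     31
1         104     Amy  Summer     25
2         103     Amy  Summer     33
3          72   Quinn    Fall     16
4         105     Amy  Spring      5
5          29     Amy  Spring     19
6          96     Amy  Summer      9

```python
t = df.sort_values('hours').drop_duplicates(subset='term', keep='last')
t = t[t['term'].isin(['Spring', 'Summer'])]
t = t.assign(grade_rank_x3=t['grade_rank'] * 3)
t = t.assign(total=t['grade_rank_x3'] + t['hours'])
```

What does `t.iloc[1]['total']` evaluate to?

sort by hours:
   grade_rank student    term  hours
4         105     Amy  Spring      5
6          96     Amy  Summer      9
3          72   Quinn    Fall     16
5          29     Amy  Spring     19
1         104     Amy  Summer     25
0         142   Quinn  Summer     31
2         103     Amy  Summer     33
drop duplicate term (keep=last):
   grade_rank student    term  hours
3          72   Quinn    Fall     16
5          29     Amy  Spring     19
2         103     Amy  Summer     33
filter rows where term in ['Spring', 'Summer']:
   grade_rank student    term  hours
5          29     Amy  Spring     19
2         103     Amy  Summer     33
add column grade_rank_x3 = t['grade_rank'] * 3:
   grade_rank student    term  hours  grade_rank_x3
5          29     Amy  Spring     19             87
2         103     Amy  Summer     33            309
add column total = t['grade_rank_x3'] + t['hours']:
   grade_rank student    term  hours  grade_rank_x3  total
5          29     Amy  Spring     19             87    106
2         103     Amy  Summer     33            309    342
So iloc[1]['total'] = 342.

342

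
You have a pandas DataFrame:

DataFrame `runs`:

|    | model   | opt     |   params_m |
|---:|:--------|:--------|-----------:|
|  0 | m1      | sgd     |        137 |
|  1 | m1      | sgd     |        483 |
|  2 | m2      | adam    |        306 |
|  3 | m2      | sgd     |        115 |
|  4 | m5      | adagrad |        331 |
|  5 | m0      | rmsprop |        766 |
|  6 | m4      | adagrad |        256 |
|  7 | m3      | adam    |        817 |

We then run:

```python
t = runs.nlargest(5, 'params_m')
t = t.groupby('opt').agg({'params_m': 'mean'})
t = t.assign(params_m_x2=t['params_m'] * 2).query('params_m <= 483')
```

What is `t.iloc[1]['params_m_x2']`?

take 5 rows with largest params_m:
  model      opt  params_m
7    m3     adam       817
5    m0  rmsprop       766
1    m1      sgd       483
4    m5  adagrad       331
2    m2     adam       306
group by opt, mean of params_m:
         params_m
opt              
adagrad     331.0
adam        561.5
rmsprop     766.0
sgd         483.0
add column params_m_x2 = t['params_m'] * 2:
         params_m  params_m_x2
opt                           
adagrad     331.0        662.0
adam        561.5       1123.0
rmsprop     766.0       1532.0
sgd         483.0        966.0
filter rows where params_m <= 483:
         params_m  params_m_x2
opt                           
adagrad     331.0        662.0
sgd         483.0        966.0
So iloc[1]['params_m_x2'] = 966.0.

966.0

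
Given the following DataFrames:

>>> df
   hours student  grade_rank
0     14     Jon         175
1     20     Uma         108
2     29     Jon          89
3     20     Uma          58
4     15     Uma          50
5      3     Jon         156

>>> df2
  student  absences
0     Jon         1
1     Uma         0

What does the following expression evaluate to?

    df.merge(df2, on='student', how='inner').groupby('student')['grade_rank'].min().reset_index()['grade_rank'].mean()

merge on 'student' (how='inner') → 6 rows:
   hours student  grade_rank  absences
0     14     Jon         175         1
1     20     Uma         108         0
2     29     Jon          89         1
3     20     Uma          58         0
4     15     Uma          50         0
5      3     Jon         156         1
group by student, min of grade_rank:
student
Jon    89
Uma    50
Name: grade_rank, dtype: int64
reset_index():
  student  grade_rank
0     Jon          89
1     Uma          50
The mean of column 'grade_rank' is 69.5.

69.5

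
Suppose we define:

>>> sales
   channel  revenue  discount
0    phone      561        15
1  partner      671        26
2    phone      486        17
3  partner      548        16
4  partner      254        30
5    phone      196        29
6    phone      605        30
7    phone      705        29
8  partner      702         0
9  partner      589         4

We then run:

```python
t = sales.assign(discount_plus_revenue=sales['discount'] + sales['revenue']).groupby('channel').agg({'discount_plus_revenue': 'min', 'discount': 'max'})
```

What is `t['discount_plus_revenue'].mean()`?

254.5

add column discount_plus_revenue = sales['discount'] + sales['revenue']:
   channel  revenue  discount  discount_plus_revenue
0    phone      561        15                    576
1  partner      671        26                    697
2    phone      486        17                    503
3  partner      548        16                    564
4  partner      254        30                    284
5    phone      196        29                    225
6    phone      605        30                    635
7    phone      705        29                    734
8  partner      702         0                    702
9  partner      589         4                    593
group by channel: min(discount_plus_revenue), max(discount):
         discount_plus_revenue  discount
channel                                 
partner                    284        30
phone                      225        30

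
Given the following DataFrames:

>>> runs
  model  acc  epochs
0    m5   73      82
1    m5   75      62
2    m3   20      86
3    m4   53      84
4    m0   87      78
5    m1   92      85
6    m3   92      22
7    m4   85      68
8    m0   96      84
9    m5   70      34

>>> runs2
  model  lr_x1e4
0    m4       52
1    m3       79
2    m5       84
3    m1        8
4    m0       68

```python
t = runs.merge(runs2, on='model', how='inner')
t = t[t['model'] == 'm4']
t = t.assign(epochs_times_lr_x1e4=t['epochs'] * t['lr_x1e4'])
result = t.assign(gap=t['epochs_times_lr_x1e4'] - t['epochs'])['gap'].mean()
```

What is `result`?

merge on 'model' (how='inner') → 10 rows:
  model  acc  epochs  lr_x1e4
0    m5   73      82       84
1    m5   75      62       84
2    m3   20      86       79
3    m4   53      84       52
4    m0   87      78       68
5    m1   92      85        8
6    m3   92      22       79
7    m4   85      68       52
8    m0   96      84       68
9    m5   70      34       84
filter rows where model == 'm4':
  model  acc  epochs  lr_x1e4
3    m4   53      84       52
7    m4   85      68       52
add column epochs_times_lr_x1e4 = t['epochs'] * t['lr_x1e4']:
  model  acc  epochs  lr_x1e4  epochs_times_lr_x1e4
3    m4   53      84       52                  4368
7    m4   85      68       52                  3536
add column gap = t['epochs_times_lr_x1e4'] - t['epochs']:
  model  acc  epochs  lr_x1e4  epochs_times_lr_x1e4   gap
3    m4   53      84       52                  4368  4284
7    m4   85      68       52                  3536  3468
Taking the mean of column 'gap' gives 3876.0.

3876.0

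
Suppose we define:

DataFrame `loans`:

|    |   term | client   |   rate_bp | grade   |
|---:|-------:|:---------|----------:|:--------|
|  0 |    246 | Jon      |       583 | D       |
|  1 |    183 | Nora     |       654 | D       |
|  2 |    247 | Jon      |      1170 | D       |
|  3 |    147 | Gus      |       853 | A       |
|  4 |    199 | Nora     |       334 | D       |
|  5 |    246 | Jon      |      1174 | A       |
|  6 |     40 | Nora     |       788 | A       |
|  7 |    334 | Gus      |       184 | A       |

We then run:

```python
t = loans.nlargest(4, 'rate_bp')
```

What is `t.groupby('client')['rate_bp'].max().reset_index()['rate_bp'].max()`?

take 4 rows with largest rate_bp:
   term client  rate_bp grade
5   246    Jon     1174     A
2   247    Jon     1170     D
3   147    Gus      853     A
6    40   Nora      788     A
group by client, max of rate_bp:
client
Gus      853
Jon     1174
Nora     788
Name: rate_bp, dtype: int64
reset_index():
  client  rate_bp
0    Gus      853
1    Jon     1174
2   Nora      788
max of column 'rate_bp' → 1174

1174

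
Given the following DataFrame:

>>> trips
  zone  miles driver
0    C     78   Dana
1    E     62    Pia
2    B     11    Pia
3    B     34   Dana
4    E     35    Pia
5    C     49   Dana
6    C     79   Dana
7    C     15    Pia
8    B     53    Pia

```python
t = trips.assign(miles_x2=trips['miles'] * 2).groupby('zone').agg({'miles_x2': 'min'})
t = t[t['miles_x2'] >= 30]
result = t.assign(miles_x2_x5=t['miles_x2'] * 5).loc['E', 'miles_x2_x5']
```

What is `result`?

350

add column miles_x2 = trips['miles'] * 2:
  zone  miles driver  miles_x2
0    C     78   Dana       156
1    E     62    Pia       124
2    B     11    Pia        22
3    B     34   Dana        68
4    E     35    Pia        70
5    C     49   Dana        98
6    C     79   Dana       158
7    C     15    Pia        30
8    B     53    Pia       106
group by zone, min of miles_x2:
      miles_x2
zone          
B           22
C           30
E           70
filter rows where miles_x2 >= 30:
      miles_x2
zone          
C           30
E           70
add column miles_x2_x5 = t['miles_x2'] * 5:
      miles_x2  miles_x2_x5
zone                       
C           30          150
E           70          350
Hence 350.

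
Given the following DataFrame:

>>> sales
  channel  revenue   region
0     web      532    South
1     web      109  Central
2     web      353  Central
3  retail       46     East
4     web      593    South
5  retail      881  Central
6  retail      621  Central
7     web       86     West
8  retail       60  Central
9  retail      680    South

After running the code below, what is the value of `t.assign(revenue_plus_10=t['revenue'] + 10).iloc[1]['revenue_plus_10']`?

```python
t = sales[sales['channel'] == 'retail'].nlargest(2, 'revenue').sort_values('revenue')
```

filter rows where channel == 'retail':
  channel  revenue   region
3  retail       46     East
5  retail      881  Central
6  retail      621  Central
8  retail       60  Central
9  retail      680    South
take 2 rows with largest revenue:
  channel  revenue   region
5  retail      881  Central
9  retail      680    South
sort by revenue:
  channel  revenue   region
9  retail      680    South
5  retail      881  Central
add column revenue_plus_10 = t['revenue'] + 10:
  channel  revenue   region  revenue_plus_10
9  retail      680    South              690
5  retail      881  Central              891
Finally, value at position 1, column 'revenue_plus_10' = 891.

891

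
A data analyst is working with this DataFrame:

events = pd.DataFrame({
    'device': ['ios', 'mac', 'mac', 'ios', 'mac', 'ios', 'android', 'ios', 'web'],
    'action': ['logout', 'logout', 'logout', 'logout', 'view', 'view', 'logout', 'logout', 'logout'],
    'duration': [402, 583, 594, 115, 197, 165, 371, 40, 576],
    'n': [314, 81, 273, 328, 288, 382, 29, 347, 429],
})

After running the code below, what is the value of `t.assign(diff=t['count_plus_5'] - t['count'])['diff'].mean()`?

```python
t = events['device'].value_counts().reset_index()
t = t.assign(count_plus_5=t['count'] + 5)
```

value_counts of device:
device
ios        4
mac        3
android    1
web        1
Name: count, dtype: int64
reset_index():
    device  count
0      ios      4
1      mac      3
2  android      1
3      web      1
add column count_plus_5 = t['count'] + 5:
    device  count  count_plus_5
0      ios      4             9
1      mac      3             8
2  android      1             6
3      web      1             6
add column diff = t['count_plus_5'] - t['count']:
    device  count  count_plus_5  diff
0      ios      4             9     5
1      mac      3             8     5
2  android      1             6     5
3      web      1             6     5
Hence 5.0.

5.0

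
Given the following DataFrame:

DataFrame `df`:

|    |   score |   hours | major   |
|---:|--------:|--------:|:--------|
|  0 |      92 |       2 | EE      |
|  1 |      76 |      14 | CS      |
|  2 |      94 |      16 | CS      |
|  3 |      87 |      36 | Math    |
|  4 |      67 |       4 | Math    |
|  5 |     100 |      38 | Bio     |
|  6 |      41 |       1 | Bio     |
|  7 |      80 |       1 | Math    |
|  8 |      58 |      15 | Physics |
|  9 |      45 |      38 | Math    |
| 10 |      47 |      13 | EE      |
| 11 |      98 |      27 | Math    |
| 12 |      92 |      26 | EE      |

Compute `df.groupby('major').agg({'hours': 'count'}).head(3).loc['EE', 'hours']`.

3

group by major, count of hours:
         hours
major         
Bio          2
CS           2
EE           3
Math         5
Physics      1
take first 3 rows:
       hours
major       
Bio        2
CS         2
EE         3
Taking the value at row 'EE', column 'hours' gives 3.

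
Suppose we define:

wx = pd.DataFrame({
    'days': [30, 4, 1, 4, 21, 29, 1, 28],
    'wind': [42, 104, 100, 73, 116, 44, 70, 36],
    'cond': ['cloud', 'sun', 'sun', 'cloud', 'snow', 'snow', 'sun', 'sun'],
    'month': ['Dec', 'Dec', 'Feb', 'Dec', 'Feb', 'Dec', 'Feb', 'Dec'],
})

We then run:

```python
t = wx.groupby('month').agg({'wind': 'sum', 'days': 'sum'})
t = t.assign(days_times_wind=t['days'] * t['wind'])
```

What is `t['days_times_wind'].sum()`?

34983

group by month: sum(wind), sum(days):
       wind  days
month            
Dec     299    95
Feb     286    23
add column days_times_wind = t['days'] * t['wind']:
       wind  days  days_times_wind
month                             
Dec     299    95            28405
Feb     286    23             6578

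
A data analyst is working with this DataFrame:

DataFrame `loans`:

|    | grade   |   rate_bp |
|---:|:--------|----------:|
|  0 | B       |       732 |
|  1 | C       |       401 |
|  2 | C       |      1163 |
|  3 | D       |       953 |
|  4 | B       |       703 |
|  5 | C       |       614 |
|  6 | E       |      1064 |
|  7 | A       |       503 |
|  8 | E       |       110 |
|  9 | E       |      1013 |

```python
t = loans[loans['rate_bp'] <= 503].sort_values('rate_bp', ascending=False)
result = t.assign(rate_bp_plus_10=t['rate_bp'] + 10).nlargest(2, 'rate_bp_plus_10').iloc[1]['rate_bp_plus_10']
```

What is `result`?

filter rows where rate_bp <= 503:
  grade  rate_bp
1     C      401
7     A      503
8     E      110
sort by rate_bp descending:
  grade  rate_bp
7     A      503
1     C      401
8     E      110
add column rate_bp_plus_10 = t['rate_bp'] + 10:
  grade  rate_bp  rate_bp_plus_10
7     A      503              513
1     C      401              411
8     E      110              120
take 2 rows with largest rate_bp_plus_10:
  grade  rate_bp  rate_bp_plus_10
7     A      503              513
1     C      401              411
Finally, value at position 1, column 'rate_bp_plus_10' = 411.

411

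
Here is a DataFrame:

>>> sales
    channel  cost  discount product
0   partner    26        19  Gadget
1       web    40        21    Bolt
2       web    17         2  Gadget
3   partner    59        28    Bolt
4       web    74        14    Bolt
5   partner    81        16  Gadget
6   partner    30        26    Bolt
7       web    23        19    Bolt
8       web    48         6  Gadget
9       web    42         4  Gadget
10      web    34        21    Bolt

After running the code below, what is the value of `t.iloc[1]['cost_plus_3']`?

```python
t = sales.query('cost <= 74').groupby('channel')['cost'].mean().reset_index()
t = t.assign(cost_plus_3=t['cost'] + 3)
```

42.7142857143

filter rows where cost <= 74:
    channel  cost  discount product
0   partner    26        19  Gadget
1       web    40        21    Bolt
2       web    17         2  Gadget
3   partner    59        28    Bolt
4       web    74        14    Bolt
6   partner    30        26    Bolt
7       web    23        19    Bolt
8       web    48         6  Gadget
9       web    42         4  Gadget
10      web    34        21    Bolt
group by channel, mean of cost:
channel
partner    38.333333
web        39.714286
Name: cost, dtype: float64
reset_index():
   channel       cost
0  partner  38.333333
1      web  39.714286
add column cost_plus_3 = t['cost'] + 3:
   channel       cost  cost_plus_3
0  partner  38.333333    41.333333
1      web  39.714286    42.714286
Finally, value at position 1, column 'cost_plus_3' = 42.7142857143.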